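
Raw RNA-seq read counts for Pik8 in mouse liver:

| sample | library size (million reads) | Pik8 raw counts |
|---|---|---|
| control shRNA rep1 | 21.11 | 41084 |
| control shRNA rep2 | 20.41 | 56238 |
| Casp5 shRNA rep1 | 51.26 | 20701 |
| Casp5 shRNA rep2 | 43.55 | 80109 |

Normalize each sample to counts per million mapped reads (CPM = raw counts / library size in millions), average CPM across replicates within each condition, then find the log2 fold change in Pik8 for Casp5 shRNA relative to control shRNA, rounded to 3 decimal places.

CPM(control shRNA rep1) = 41084 / 21.11 = 1946.1866
CPM(control shRNA rep2) = 56238 / 20.41 = 2755.4140
CPM(Casp5 shRNA rep1) = 20701 / 51.26 = 403.8432
CPM(Casp5 shRNA rep2) = 80109 / 43.55 = 1839.4719
mean CPM(control shRNA) = 2350.8003; mean CPM(Casp5 shRNA) = 1121.6575
Fold change = 1121.6575 / 2350.8003 = 0.47714
log2(0.47714) = -1.0675

-1.068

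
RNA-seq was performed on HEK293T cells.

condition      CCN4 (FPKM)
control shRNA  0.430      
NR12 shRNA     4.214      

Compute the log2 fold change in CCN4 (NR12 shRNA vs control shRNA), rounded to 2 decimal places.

3.29

Fold change = 4.214 / 0.430 = 9.8000
log2(9.8000) = 3.293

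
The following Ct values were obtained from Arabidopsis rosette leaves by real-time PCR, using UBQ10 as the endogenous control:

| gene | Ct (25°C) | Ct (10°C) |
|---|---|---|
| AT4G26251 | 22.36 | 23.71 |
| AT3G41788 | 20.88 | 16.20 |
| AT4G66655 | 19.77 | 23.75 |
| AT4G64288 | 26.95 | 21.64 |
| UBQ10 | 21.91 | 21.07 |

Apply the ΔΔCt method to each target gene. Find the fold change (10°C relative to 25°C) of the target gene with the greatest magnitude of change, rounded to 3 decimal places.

AT4G26251: ΔΔCt = (23.71−21.07) − (22.36−21.91) = 2.64 − 0.45 = 2.19; fold change = 2^-2.19 = 0.219
AT3G41788: ΔΔCt = (16.20−21.07) − (20.88−21.91) = -4.87 − (-1.03) = -3.84; fold change = 2^3.84 = 14.320
AT4G66655: ΔΔCt = (23.75−21.07) − (19.77−21.91) = 2.68 − (-2.14) = 4.82; fold change = 2^-4.82 = 0.035
AT4G64288: ΔΔCt = (21.64−21.07) − (26.95−21.91) = 0.57 − 5.04 = -4.47; fold change = 2^4.47 = 22.162
AT4G66655 has the largest |ΔΔCt| = 4.82.

0.035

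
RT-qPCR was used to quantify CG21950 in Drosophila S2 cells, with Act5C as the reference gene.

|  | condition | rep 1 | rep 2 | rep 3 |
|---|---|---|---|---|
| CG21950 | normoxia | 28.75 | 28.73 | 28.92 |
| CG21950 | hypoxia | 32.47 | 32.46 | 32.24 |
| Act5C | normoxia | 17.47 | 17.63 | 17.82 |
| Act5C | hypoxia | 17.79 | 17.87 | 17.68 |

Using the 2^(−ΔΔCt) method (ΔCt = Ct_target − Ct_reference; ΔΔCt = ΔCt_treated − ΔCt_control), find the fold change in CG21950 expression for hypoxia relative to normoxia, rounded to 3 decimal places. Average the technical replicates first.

0.092

Mean Ct: CG21950 normoxia 28.800; CG21950 hypoxia 32.390; Act5C normoxia 17.640; Act5C hypoxia 17.780
ΔCt(normoxia) = 28.800 − 17.640 = 11.160
ΔCt(hypoxia) = 32.390 − 17.780 = 14.610
ΔΔCt = 14.610 − 11.160 = 3.450
Fold change = 2^(−3.450) = 0.0915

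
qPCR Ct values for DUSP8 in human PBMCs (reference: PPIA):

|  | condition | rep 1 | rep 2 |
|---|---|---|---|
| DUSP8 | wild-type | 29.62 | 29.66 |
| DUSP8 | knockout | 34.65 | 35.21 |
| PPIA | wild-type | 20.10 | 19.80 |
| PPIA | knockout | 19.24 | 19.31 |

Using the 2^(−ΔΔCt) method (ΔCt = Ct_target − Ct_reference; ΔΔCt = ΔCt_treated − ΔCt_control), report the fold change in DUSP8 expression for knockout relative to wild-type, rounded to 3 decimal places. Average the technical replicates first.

Mean Ct: DUSP8 wild-type 29.640; DUSP8 knockout 34.930; PPIA wild-type 19.950; PPIA knockout 19.275
ΔCt(wild-type) = 29.640 − 19.950 = 9.690
ΔCt(knockout) = 34.930 − 19.275 = 15.655
ΔΔCt = 15.655 − 9.690 = 5.965
Fold change = 2^(−5.965) = 0.0160

0.016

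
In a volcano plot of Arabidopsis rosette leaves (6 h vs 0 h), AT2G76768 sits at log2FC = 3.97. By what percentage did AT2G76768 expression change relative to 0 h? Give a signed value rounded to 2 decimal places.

Fold change = 2^(3.97) = 15.6707
Percent change = (FC − 1) × 100% = (15.6707 − 1) × 100 = 1467.07%

1467.07%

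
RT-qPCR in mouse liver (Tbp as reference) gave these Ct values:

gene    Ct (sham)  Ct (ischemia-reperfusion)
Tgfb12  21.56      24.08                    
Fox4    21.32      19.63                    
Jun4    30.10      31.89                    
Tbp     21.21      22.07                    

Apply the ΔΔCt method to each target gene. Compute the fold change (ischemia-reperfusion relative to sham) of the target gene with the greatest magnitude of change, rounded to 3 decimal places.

5.856

Tgfb12: ΔΔCt = (24.08−22.07) − (21.56−21.21) = 2.01 − 0.35 = 1.66; fold change = 2^-1.66 = 0.316
Fox4: ΔΔCt = (19.63−22.07) − (21.32−21.21) = -2.44 − 0.11 = -2.55; fold change = 2^2.55 = 5.856
Jun4: ΔΔCt = (31.89−22.07) − (30.10−21.21) = 9.82 − 8.89 = 0.93; fold change = 2^-0.93 = 0.525
Fox4 has the largest |ΔΔCt| = 2.55.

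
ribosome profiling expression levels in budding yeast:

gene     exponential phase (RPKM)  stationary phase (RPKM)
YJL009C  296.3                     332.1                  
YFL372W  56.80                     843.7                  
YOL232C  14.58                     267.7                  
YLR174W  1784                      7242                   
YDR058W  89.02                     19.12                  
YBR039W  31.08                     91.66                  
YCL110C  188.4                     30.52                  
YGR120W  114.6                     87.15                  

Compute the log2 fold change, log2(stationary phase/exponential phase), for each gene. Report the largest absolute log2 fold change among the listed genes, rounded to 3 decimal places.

log2(332.1/296.3) = 0.165  (YJL009C)
log2(843.7/56.80) = 3.893  (YFL372W)
log2(267.7/14.58) = 4.199  (YOL232C)
log2(7242/1784) = 2.021  (YLR174W)
log2(19.12/89.02) = -2.219  (YDR058W)
log2(91.66/31.08) = 1.560  (YBR039W)
log2(30.52/188.4) = -2.626  (YCL110C)
log2(87.15/114.6) = -0.395  (YGR120W)
The largest magnitude belongs to YOL232C.

4.199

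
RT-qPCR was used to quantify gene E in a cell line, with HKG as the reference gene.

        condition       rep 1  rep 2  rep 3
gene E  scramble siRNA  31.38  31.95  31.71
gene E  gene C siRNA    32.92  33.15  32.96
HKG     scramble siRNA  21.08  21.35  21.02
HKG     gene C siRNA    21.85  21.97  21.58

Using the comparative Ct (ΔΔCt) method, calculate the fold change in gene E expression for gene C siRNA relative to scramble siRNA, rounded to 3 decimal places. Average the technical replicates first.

Mean Ct: gene E scramble siRNA 31.680; gene E gene C siRNA 33.010; HKG scramble siRNA 21.150; HKG gene C siRNA 21.800
ΔCt(scramble siRNA) = 31.680 − 21.150 = 10.530
ΔCt(gene C siRNA) = 33.010 − 21.800 = 11.210
ΔΔCt = 11.210 − 10.530 = 0.680
Fold change = 2^(−0.680) = 0.6242

0.624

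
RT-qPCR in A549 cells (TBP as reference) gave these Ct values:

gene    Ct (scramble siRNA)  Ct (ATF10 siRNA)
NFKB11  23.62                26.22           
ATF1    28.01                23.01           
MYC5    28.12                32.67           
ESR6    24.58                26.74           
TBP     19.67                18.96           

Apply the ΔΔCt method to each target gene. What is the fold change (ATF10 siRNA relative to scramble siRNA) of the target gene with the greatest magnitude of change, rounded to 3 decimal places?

NFKB11: ΔΔCt = (26.22−18.96) − (23.62−19.67) = 7.26 − 3.95 = 3.31; fold change = 2^-3.31 = 0.101
ATF1: ΔΔCt = (23.01−18.96) − (28.01−19.67) = 4.05 − 8.34 = -4.29; fold change = 2^4.29 = 19.562
MYC5: ΔΔCt = (32.67−18.96) − (28.12−19.67) = 13.71 − 8.45 = 5.26; fold change = 2^-5.26 = 0.026
ESR6: ΔΔCt = (26.74−18.96) − (24.58−19.67) = 7.78 − 4.91 = 2.87; fold change = 2^-2.87 = 0.137
MYC5 has the largest |ΔΔCt| = 5.26.

0.026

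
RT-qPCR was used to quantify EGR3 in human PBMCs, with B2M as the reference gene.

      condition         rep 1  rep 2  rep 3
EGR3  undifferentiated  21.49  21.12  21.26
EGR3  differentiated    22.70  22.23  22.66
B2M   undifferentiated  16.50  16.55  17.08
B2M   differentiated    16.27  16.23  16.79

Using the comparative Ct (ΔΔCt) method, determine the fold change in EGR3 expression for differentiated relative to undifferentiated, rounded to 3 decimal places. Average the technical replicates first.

Mean Ct: EGR3 undifferentiated 21.290; EGR3 differentiated 22.530; B2M undifferentiated 16.710; B2M differentiated 16.430
ΔCt(undifferentiated) = 21.290 − 16.710 = 4.580
ΔCt(differentiated) = 22.530 − 16.430 = 6.100
ΔΔCt = 6.100 − 4.580 = 1.520
Fold change = 2^(−1.520) = 0.3487

0.349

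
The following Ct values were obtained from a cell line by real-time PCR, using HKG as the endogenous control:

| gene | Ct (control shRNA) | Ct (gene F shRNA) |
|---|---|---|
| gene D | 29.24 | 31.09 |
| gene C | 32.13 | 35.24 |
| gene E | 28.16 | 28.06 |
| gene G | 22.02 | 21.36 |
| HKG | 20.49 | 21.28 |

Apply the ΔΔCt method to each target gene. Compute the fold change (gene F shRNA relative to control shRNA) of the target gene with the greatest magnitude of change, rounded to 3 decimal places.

gene D: ΔΔCt = (31.09−21.28) − (29.24−20.49) = 9.81 − 8.75 = 1.06; fold change = 2^-1.06 = 0.480
gene C: ΔΔCt = (35.24−21.28) − (32.13−20.49) = 13.96 − 11.64 = 2.32; fold change = 2^-2.32 = 0.200
gene E: ΔΔCt = (28.06−21.28) − (28.16−20.49) = 6.78 − 7.67 = -0.89; fold change = 2^0.89 = 1.853
gene G: ΔΔCt = (21.36−21.28) − (22.02−20.49) = 0.08 − 1.53 = -1.45; fold change = 2^1.45 = 2.732
gene C has the largest |ΔΔCt| = 2.32.

0.200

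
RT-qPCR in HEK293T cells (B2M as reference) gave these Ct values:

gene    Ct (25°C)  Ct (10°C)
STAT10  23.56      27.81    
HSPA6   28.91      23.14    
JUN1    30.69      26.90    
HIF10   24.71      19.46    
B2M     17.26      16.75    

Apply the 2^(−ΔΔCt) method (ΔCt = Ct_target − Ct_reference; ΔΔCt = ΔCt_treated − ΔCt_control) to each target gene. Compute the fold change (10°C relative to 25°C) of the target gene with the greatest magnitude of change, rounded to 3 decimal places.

STAT10: ΔΔCt = (27.81−16.75) − (23.56−17.26) = 11.06 − 6.30 = 4.76; fold change = 2^-4.76 = 0.037
HSPA6: ΔΔCt = (23.14−16.75) − (28.91−17.26) = 6.39 − 11.65 = -5.26; fold change = 2^5.26 = 38.319
JUN1: ΔΔCt = (26.90−16.75) − (30.69−17.26) = 10.15 − 13.43 = -3.28; fold change = 2^3.28 = 9.714
HIF10: ΔΔCt = (19.46−16.75) − (24.71−17.26) = 2.71 − 7.45 = -4.74; fold change = 2^4.74 = 26.723
HSPA6 has the largest |ΔΔCt| = 5.26.

38.319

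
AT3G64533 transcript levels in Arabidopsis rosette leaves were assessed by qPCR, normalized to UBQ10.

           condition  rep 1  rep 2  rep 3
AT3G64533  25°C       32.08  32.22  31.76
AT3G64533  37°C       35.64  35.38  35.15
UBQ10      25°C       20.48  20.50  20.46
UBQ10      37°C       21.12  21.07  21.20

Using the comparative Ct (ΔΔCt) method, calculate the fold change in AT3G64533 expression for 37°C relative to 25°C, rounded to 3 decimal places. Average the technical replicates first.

Mean Ct: AT3G64533 25°C 32.020; AT3G64533 37°C 35.390; UBQ10 25°C 20.480; UBQ10 37°C 21.130
ΔCt(25°C) = 32.020 − 20.480 = 11.540
ΔCt(37°C) = 35.390 − 21.130 = 14.260
ΔΔCt = 14.260 − 11.540 = 2.720
Fold change = 2^(−2.720) = 0.1518

0.152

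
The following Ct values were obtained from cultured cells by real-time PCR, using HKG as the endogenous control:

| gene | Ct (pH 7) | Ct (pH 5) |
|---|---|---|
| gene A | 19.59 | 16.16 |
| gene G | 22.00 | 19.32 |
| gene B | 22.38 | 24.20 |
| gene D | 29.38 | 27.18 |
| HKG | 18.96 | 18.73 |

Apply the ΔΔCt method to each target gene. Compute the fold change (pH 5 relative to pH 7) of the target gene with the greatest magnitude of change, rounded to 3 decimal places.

gene A: ΔΔCt = (16.16−18.73) − (19.59−18.96) = -2.57 − 0.63 = -3.20; fold change = 2^3.20 = 9.190
gene G: ΔΔCt = (19.32−18.73) − (22.00−18.96) = 0.59 − 3.04 = -2.45; fold change = 2^2.45 = 5.464
gene B: ΔΔCt = (24.20−18.73) − (22.38−18.96) = 5.47 − 3.42 = 2.05; fold change = 2^-2.05 = 0.241
gene D: ΔΔCt = (27.18−18.73) − (29.38−18.96) = 8.45 − 10.42 = -1.97; fold change = 2^1.97 = 3.918
gene A has the largest |ΔΔCt| = 3.20.

9.190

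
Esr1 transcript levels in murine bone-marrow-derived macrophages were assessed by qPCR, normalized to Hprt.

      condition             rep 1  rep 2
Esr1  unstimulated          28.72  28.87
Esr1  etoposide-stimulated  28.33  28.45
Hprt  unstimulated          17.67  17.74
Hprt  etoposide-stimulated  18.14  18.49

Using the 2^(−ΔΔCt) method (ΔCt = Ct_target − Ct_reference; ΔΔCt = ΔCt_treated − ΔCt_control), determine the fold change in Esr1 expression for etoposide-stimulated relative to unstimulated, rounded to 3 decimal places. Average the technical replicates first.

Mean Ct: Esr1 unstimulated 28.795; Esr1 etoposide-stimulated 28.390; Hprt unstimulated 17.705; Hprt etoposide-stimulated 18.315
ΔCt(unstimulated) = 28.795 − 17.705 = 11.090
ΔCt(etoposide-stimulated) = 28.390 − 18.315 = 10.075
ΔΔCt = 10.075 − 11.090 = -1.015
Fold change = 2^(−(-1.015)) = 2^1.015 = 2.0209

2.021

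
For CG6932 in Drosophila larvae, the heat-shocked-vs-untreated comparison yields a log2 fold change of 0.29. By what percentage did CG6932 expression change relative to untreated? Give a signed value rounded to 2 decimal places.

Fold change = 2^(0.29) = 1.2226
Percent change = (FC − 1) × 100% = (1.2226 − 1) × 100 = 22.26%

22.26%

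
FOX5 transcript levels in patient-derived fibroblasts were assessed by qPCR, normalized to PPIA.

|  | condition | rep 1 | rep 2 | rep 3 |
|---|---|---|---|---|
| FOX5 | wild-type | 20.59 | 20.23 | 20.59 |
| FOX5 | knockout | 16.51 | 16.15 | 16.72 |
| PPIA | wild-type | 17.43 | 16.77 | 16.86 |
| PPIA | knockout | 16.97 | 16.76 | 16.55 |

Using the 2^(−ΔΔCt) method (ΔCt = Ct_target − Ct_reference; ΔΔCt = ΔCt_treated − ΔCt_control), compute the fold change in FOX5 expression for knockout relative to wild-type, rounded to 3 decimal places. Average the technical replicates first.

Mean Ct: FOX5 wild-type 20.470; FOX5 knockout 16.460; PPIA wild-type 17.020; PPIA knockout 16.760
ΔCt(wild-type) = 20.470 − 17.020 = 3.450
ΔCt(knockout) = 16.460 − 16.760 = -0.300
ΔΔCt = -0.300 − 3.450 = -3.750
Fold change = 2^(−(-3.750)) = 2^3.750 = 13.4543

13.454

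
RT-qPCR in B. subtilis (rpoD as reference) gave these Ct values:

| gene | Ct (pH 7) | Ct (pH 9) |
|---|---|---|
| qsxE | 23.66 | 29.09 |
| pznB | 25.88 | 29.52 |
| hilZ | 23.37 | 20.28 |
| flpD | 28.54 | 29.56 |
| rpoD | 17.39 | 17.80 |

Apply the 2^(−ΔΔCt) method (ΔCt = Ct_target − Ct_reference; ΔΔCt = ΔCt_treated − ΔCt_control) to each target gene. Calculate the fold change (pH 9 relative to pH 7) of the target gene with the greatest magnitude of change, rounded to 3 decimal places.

0.031

qsxE: ΔΔCt = (29.09−17.80) − (23.66−17.39) = 11.29 − 6.27 = 5.02; fold change = 2^-5.02 = 0.031
pznB: ΔΔCt = (29.52−17.80) − (25.88−17.39) = 11.72 − 8.49 = 3.23; fold change = 2^-3.23 = 0.107
hilZ: ΔΔCt = (20.28−17.80) − (23.37−17.39) = 2.48 − 5.98 = -3.50; fold change = 2^3.50 = 11.314
flpD: ΔΔCt = (29.56−17.80) − (28.54−17.39) = 11.76 − 11.15 = 0.61; fold change = 2^-0.61 = 0.655
qsxE has the largest |ΔΔCt| = 5.02.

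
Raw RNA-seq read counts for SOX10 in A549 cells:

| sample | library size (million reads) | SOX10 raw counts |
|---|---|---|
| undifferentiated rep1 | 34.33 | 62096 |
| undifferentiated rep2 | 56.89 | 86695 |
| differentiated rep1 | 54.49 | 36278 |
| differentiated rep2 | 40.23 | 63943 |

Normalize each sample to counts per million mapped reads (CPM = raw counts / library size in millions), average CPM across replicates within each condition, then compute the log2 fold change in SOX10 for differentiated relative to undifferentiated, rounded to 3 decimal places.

CPM(undifferentiated rep1) = 62096 / 34.33 = 1808.7970
CPM(undifferentiated rep2) = 86695 / 56.89 = 1523.9058
CPM(differentiated rep1) = 36278 / 54.49 = 665.7735
CPM(differentiated rep2) = 63943 / 40.23 = 1589.4357
mean CPM(undifferentiated) = 1666.3514; mean CPM(differentiated) = 1127.6046
Fold change = 1127.6046 / 1666.3514 = 0.67669
log2(0.67669) = -0.5634

-0.563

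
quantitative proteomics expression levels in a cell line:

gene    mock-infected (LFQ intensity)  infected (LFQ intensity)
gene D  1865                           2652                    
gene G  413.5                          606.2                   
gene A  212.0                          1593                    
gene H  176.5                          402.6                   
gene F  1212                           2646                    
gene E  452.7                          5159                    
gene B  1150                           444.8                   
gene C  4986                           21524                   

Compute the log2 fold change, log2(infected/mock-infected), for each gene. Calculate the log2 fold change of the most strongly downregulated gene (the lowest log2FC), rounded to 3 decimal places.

-1.370

log2(2652/1865) = 0.508  (gene D)
log2(606.2/413.5) = 0.552  (gene G)
log2(1593/212.0) = 2.910  (gene A)
log2(402.6/176.5) = 1.190  (gene H)
log2(2646/1212) = 1.126  (gene F)
log2(5159/452.7) = 3.510  (gene E)
log2(444.8/1150) = -1.370  (gene B)
log2(21524/4986) = 2.110  (gene C)
gene B is most strongly downregulated.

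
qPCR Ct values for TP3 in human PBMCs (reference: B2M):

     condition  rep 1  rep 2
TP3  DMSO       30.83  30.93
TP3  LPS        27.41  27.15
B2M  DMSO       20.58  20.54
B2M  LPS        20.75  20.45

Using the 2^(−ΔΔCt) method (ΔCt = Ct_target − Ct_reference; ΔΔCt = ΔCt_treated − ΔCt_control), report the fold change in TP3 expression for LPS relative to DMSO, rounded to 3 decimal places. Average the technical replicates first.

Mean Ct: TP3 DMSO 30.880; TP3 LPS 27.280; B2M DMSO 20.560; B2M LPS 20.600
ΔCt(DMSO) = 30.880 − 20.560 = 10.320
ΔCt(LPS) = 27.280 − 20.600 = 6.680
ΔΔCt = 6.680 − 10.320 = -3.640
Fold change = 2^(−(-3.640)) = 2^3.640 = 12.4666

12.467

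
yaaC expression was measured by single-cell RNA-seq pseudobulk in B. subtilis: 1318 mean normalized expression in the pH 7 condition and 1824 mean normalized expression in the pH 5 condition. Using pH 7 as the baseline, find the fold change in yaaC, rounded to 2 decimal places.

Fold change = 1824 / 1318 = 1.384
yaaC is upregulated.

1.38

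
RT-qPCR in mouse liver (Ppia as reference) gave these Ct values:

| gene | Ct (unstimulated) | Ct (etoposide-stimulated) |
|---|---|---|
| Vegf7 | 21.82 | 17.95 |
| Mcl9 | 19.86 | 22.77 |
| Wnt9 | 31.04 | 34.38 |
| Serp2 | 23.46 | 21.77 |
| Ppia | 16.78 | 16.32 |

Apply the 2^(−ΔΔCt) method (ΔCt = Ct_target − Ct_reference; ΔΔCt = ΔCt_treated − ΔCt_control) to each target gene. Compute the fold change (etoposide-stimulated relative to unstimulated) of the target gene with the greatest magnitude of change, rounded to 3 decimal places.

0.072

Vegf7: ΔΔCt = (17.95−16.32) − (21.82−16.78) = 1.63 − 5.04 = -3.41; fold change = 2^3.41 = 10.629
Mcl9: ΔΔCt = (22.77−16.32) − (19.86−16.78) = 6.45 − 3.08 = 3.37; fold change = 2^-3.37 = 0.097
Wnt9: ΔΔCt = (34.38−16.32) − (31.04−16.78) = 18.06 − 14.26 = 3.80; fold change = 2^-3.80 = 0.072
Serp2: ΔΔCt = (21.77−16.32) − (23.46−16.78) = 5.45 − 6.68 = -1.23; fold change = 2^1.23 = 2.346
Wnt9 has the largest |ΔΔCt| = 3.80.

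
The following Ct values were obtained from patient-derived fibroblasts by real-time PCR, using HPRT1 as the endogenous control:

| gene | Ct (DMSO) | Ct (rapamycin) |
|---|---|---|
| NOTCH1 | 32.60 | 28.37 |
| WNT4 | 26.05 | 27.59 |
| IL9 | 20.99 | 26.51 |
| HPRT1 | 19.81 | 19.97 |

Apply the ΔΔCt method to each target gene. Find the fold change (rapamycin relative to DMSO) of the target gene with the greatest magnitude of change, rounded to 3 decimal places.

NOTCH1: ΔΔCt = (28.37−19.97) − (32.60−19.81) = 8.40 − 12.79 = -4.39; fold change = 2^4.39 = 20.966
WNT4: ΔΔCt = (27.59−19.97) − (26.05−19.81) = 7.62 − 6.24 = 1.38; fold change = 2^-1.38 = 0.384
IL9: ΔΔCt = (26.51−19.97) − (20.99−19.81) = 6.54 − 1.18 = 5.36; fold change = 2^-5.36 = 0.024
IL9 has the largest |ΔΔCt| = 5.36.

0.024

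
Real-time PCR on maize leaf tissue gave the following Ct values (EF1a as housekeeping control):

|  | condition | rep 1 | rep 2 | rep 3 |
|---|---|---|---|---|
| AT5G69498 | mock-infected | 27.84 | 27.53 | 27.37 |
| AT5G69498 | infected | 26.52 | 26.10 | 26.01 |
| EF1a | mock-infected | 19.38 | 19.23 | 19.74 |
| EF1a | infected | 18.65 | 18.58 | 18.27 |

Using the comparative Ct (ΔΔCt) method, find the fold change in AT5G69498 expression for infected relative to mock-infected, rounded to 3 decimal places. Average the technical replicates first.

Mean Ct: AT5G69498 mock-infected 27.580; AT5G69498 infected 26.210; EF1a mock-infected 19.450; EF1a infected 18.500
ΔCt(mock-infected) = 27.580 − 19.450 = 8.130
ΔCt(infected) = 26.210 − 18.500 = 7.710
ΔΔCt = 7.710 − 8.130 = -0.420
Fold change = 2^(−(-0.420)) = 2^0.420 = 1.3379

1.338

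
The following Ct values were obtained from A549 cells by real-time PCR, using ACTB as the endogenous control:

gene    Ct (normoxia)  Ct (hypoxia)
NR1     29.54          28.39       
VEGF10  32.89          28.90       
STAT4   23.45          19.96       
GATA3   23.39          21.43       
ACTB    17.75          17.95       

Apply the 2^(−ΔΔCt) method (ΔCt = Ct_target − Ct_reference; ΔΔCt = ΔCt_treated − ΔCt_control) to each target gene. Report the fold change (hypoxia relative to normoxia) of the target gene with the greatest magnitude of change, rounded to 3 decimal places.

18.252

NR1: ΔΔCt = (28.39−17.95) − (29.54−17.75) = 10.44 − 11.79 = -1.35; fold change = 2^1.35 = 2.549
VEGF10: ΔΔCt = (28.90−17.95) − (32.89−17.75) = 10.95 − 15.14 = -4.19; fold change = 2^4.19 = 18.252
STAT4: ΔΔCt = (19.96−17.95) − (23.45−17.75) = 2.01 − 5.70 = -3.69; fold change = 2^3.69 = 12.906
GATA3: ΔΔCt = (21.43−17.95) − (23.39−17.75) = 3.48 − 5.64 = -2.16; fold change = 2^2.16 = 4.469
VEGF10 has the largest |ΔΔCt| = 4.19.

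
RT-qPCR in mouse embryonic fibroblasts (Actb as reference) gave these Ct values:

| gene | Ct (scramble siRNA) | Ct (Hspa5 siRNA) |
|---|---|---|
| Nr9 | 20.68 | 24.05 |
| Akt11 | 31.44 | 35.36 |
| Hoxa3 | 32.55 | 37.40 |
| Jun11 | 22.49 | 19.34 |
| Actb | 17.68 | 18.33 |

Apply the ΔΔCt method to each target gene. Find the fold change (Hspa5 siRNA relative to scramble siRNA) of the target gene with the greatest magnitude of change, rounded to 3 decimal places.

0.054

Nr9: ΔΔCt = (24.05−18.33) − (20.68−17.68) = 5.72 − 3.00 = 2.72; fold change = 2^-2.72 = 0.152
Akt11: ΔΔCt = (35.36−18.33) − (31.44−17.68) = 17.03 − 13.76 = 3.27; fold change = 2^-3.27 = 0.104
Hoxa3: ΔΔCt = (37.40−18.33) − (32.55−17.68) = 19.07 − 14.87 = 4.20; fold change = 2^-4.20 = 0.054
Jun11: ΔΔCt = (19.34−18.33) − (22.49−17.68) = 1.01 − 4.81 = -3.80; fold change = 2^3.80 = 13.929
Hoxa3 has the largest |ΔΔCt| = 4.20.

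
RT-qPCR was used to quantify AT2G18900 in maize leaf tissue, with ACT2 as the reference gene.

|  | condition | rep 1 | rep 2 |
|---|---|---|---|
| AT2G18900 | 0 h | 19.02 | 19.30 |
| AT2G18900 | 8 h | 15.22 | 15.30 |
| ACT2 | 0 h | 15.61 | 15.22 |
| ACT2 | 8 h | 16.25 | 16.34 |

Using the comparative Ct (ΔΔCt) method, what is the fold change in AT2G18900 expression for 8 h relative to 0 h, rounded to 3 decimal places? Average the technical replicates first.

Mean Ct: AT2G18900 0 h 19.160; AT2G18900 8 h 15.260; ACT2 0 h 15.415; ACT2 8 h 16.295
ΔCt(0 h) = 19.160 − 15.415 = 3.745
ΔCt(8 h) = 15.260 − 16.295 = -1.035
ΔΔCt = -1.035 − 3.745 = -4.780
Fold change = 2^(−(-4.780)) = 2^4.780 = 27.4741

27.474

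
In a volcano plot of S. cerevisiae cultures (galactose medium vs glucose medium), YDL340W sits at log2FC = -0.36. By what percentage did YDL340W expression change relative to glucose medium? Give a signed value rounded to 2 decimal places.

Fold change = 2^(-0.36) = 0.7792
Percent change = (FC − 1) × 100% = (0.7792 − 1) × 100 = -22.08%

-22.08%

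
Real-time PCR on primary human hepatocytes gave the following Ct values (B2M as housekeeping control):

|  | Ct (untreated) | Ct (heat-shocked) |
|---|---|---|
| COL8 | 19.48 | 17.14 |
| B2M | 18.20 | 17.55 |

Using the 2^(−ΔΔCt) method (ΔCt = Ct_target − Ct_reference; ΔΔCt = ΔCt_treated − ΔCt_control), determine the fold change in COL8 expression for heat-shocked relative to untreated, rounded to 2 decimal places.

ΔCt(untreated) = 19.480 − 18.200 = 1.280
ΔCt(heat-shocked) = 17.140 − 17.550 = -0.410
ΔΔCt = -0.410 − 1.280 = -1.690
Fold change = 2^(−(-1.690)) = 2^1.690 = 3.227

3.23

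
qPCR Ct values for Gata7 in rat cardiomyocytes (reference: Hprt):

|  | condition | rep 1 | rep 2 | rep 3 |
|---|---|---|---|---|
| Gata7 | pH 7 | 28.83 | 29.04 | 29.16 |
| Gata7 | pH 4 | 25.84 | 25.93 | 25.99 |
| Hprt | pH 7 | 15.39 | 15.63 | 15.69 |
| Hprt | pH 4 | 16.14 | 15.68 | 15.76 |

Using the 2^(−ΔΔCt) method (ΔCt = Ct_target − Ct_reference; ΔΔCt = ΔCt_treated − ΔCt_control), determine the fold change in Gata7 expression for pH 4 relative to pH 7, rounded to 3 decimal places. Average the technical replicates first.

10.411

Mean Ct: Gata7 pH 7 29.010; Gata7 pH 4 25.920; Hprt pH 7 15.570; Hprt pH 4 15.860
ΔCt(pH 7) = 29.010 − 15.570 = 13.440
ΔCt(pH 4) = 25.920 − 15.860 = 10.060
ΔΔCt = 10.060 − 13.440 = -3.380
Fold change = 2^(−(-3.380)) = 2^3.380 = 10.4107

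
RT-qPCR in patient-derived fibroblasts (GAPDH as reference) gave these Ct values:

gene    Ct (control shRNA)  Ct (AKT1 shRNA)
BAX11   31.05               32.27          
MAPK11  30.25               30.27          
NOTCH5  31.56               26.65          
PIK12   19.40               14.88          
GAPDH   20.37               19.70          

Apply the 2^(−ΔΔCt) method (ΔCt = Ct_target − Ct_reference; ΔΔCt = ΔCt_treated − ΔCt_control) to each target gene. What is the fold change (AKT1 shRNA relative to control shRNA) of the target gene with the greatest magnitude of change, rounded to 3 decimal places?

18.896

BAX11: ΔΔCt = (32.27−19.70) − (31.05−20.37) = 12.57 − 10.68 = 1.89; fold change = 2^-1.89 = 0.270
MAPK11: ΔΔCt = (30.27−19.70) − (30.25−20.37) = 10.57 − 9.88 = 0.69; fold change = 2^-0.69 = 0.620
NOTCH5: ΔΔCt = (26.65−19.70) − (31.56−20.37) = 6.95 − 11.19 = -4.24; fold change = 2^4.24 = 18.896
PIK12: ΔΔCt = (14.88−19.70) − (19.40−20.37) = -4.82 − (-0.97) = -3.85; fold change = 2^3.85 = 14.420
NOTCH5 has the largest |ΔΔCt| = 4.24.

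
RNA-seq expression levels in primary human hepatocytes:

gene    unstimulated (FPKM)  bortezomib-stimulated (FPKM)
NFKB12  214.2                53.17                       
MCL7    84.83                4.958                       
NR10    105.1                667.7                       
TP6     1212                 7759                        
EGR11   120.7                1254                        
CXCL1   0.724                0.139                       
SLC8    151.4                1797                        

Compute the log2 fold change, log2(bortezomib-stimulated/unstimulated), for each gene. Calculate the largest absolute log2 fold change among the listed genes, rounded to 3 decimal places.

4.097

log2(53.17/214.2) = -2.010  (NFKB12)
log2(4.958/84.83) = -4.097  (MCL7)
log2(667.7/105.1) = 2.667  (NR10)
log2(7759/1212) = 2.678  (TP6)
log2(1254/120.7) = 3.377  (EGR11)
log2(0.139/0.724) = -2.381  (CXCL1)
log2(1797/151.4) = 3.569  (SLC8)
The largest magnitude belongs to MCL7.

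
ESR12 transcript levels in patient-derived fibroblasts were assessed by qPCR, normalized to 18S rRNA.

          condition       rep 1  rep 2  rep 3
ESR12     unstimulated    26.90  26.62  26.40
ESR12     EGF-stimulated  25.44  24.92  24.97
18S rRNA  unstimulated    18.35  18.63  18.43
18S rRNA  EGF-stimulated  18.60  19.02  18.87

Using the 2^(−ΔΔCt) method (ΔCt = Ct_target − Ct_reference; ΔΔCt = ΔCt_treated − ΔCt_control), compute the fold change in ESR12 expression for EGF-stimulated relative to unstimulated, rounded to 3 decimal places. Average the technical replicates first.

3.706

Mean Ct: ESR12 unstimulated 26.640; ESR12 EGF-stimulated 25.110; 18S rRNA unstimulated 18.470; 18S rRNA EGF-stimulated 18.830
ΔCt(unstimulated) = 26.640 − 18.470 = 8.170
ΔCt(EGF-stimulated) = 25.110 − 18.830 = 6.280
ΔΔCt = 6.280 − 8.170 = -1.890
Fold change = 2^(−(-1.890)) = 2^1.890 = 3.7064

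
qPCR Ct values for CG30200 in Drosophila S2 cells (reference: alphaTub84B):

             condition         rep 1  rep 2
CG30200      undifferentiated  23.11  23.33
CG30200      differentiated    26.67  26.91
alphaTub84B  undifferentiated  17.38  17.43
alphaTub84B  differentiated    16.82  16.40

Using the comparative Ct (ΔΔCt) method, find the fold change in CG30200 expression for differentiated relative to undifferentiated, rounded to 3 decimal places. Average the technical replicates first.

Mean Ct: CG30200 undifferentiated 23.220; CG30200 differentiated 26.790; alphaTub84B undifferentiated 17.405; alphaTub84B differentiated 16.610
ΔCt(undifferentiated) = 23.220 − 17.405 = 5.815
ΔCt(differentiated) = 26.790 − 16.610 = 10.180
ΔΔCt = 10.180 − 5.815 = 4.365
Fold change = 2^(−4.365) = 0.0485

0.049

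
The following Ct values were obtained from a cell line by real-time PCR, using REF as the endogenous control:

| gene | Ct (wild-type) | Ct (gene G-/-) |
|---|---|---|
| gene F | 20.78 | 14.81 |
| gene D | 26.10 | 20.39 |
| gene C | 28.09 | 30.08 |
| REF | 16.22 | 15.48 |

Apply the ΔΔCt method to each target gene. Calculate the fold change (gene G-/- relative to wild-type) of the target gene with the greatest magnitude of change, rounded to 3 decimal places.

gene F: ΔΔCt = (14.81−15.48) − (20.78−16.22) = -0.67 − 4.56 = -5.23; fold change = 2^5.23 = 37.531
gene D: ΔΔCt = (20.39−15.48) − (26.10−16.22) = 4.91 − 9.88 = -4.97; fold change = 2^4.97 = 31.341
gene C: ΔΔCt = (30.08−15.48) − (28.09−16.22) = 14.60 − 11.87 = 2.73; fold change = 2^-2.73 = 0.151
gene F has the largest |ΔΔCt| = 5.23.

37.531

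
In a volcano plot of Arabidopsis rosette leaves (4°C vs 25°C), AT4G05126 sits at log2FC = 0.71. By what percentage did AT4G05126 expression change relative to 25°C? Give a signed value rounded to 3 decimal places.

Fold change = 2^(0.71) = 1.6358
Percent change = (FC − 1) × 100% = (1.6358 − 1) × 100 = 63.580%

63.580%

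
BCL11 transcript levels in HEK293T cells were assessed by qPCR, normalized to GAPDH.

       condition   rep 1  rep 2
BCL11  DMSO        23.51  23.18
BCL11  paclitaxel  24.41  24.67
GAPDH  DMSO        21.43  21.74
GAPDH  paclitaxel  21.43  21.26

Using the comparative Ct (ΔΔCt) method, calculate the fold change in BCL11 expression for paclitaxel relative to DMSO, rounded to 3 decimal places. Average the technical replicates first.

Mean Ct: BCL11 DMSO 23.345; BCL11 paclitaxel 24.540; GAPDH DMSO 21.585; GAPDH paclitaxel 21.345
ΔCt(DMSO) = 23.345 − 21.585 = 1.760
ΔCt(paclitaxel) = 24.540 − 21.345 = 3.195
ΔΔCt = 3.195 − 1.760 = 1.435
Fold change = 2^(−1.435) = 0.3698

0.370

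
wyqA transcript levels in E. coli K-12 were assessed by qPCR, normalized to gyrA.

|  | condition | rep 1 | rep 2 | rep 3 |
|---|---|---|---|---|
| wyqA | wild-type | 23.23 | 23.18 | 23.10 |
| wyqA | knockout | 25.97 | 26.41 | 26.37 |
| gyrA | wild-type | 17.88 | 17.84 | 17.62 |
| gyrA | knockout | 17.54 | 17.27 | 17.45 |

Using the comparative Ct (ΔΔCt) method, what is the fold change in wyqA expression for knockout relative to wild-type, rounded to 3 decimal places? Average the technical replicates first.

0.092

Mean Ct: wyqA wild-type 23.170; wyqA knockout 26.250; gyrA wild-type 17.780; gyrA knockout 17.420
ΔCt(wild-type) = 23.170 − 17.780 = 5.390
ΔCt(knockout) = 26.250 − 17.420 = 8.830
ΔΔCt = 8.830 − 5.390 = 3.440
Fold change = 2^(−3.440) = 0.0921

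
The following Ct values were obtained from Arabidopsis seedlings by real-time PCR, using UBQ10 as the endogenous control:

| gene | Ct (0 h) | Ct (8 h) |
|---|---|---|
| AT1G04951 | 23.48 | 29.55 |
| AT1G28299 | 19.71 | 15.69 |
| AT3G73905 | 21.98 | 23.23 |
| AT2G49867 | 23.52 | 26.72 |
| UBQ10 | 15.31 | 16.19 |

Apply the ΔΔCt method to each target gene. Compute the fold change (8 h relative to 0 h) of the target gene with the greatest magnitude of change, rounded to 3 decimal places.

AT1G04951: ΔΔCt = (29.55−16.19) − (23.48−15.31) = 13.36 − 8.17 = 5.19; fold change = 2^-5.19 = 0.027
AT1G28299: ΔΔCt = (15.69−16.19) − (19.71−15.31) = -0.50 − 4.40 = -4.90; fold change = 2^4.90 = 29.857
AT3G73905: ΔΔCt = (23.23−16.19) − (21.98−15.31) = 7.04 − 6.67 = 0.37; fold change = 2^-0.37 = 0.774
AT2G49867: ΔΔCt = (26.72−16.19) − (23.52−15.31) = 10.53 − 8.21 = 2.32; fold change = 2^-2.32 = 0.200
AT1G04951 has the largest |ΔΔCt| = 5.19.

0.027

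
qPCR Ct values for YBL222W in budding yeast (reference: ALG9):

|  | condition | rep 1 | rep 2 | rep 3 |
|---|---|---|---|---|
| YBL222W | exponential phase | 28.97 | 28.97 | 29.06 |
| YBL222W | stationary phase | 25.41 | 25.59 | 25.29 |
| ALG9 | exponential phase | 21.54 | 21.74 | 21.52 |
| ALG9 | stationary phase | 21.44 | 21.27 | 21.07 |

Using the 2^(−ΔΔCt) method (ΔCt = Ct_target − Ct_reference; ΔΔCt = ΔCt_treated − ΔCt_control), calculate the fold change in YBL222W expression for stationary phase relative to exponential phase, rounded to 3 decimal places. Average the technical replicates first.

9.383

Mean Ct: YBL222W exponential phase 29.000; YBL222W stationary phase 25.430; ALG9 exponential phase 21.600; ALG9 stationary phase 21.260
ΔCt(exponential phase) = 29.000 − 21.600 = 7.400
ΔCt(stationary phase) = 25.430 − 21.260 = 4.170
ΔΔCt = 4.170 − 7.400 = -3.230
Fold change = 2^(−(-3.230)) = 2^3.230 = 9.3827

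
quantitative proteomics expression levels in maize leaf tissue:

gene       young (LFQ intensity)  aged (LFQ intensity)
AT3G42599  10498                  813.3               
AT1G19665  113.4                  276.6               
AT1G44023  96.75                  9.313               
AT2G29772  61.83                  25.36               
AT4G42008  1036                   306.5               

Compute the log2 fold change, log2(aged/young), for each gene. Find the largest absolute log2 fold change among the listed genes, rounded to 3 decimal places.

log2(813.3/10498) = -3.690  (AT3G42599)
log2(276.6/113.4) = 1.286  (AT1G19665)
log2(9.313/96.75) = -3.377  (AT1G44023)
log2(25.36/61.83) = -1.286  (AT2G29772)
log2(306.5/1036) = -1.757  (AT4G42008)
The largest magnitude belongs to AT3G42599.

3.690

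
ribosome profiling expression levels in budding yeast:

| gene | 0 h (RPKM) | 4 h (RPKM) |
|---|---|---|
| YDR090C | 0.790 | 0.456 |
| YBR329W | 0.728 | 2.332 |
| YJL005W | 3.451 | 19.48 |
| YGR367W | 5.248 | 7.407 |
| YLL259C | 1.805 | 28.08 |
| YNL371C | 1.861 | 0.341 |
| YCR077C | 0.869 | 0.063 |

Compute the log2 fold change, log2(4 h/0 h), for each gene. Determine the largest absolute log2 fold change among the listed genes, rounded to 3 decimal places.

3.959

log2(0.456/0.790) = -0.793  (YDR090C)
log2(2.332/0.728) = 1.680  (YBR329W)
log2(19.48/3.451) = 2.497  (YJL005W)
log2(7.407/5.248) = 0.497  (YGR367W)
log2(28.08/1.805) = 3.959  (YLL259C)
log2(0.341/1.861) = -2.448  (YNL371C)
log2(0.063/0.869) = -3.786  (YCR077C)
The largest magnitude belongs to YLL259C.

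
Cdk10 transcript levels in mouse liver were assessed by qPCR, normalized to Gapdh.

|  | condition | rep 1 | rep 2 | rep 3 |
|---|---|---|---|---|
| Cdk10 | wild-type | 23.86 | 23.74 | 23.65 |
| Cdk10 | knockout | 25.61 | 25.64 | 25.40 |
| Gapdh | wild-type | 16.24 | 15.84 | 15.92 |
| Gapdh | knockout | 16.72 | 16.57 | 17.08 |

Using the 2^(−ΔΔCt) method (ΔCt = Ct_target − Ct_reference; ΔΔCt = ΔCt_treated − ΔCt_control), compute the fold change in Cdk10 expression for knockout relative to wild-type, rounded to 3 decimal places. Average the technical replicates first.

0.497

Mean Ct: Cdk10 wild-type 23.750; Cdk10 knockout 25.550; Gapdh wild-type 16.000; Gapdh knockout 16.790
ΔCt(wild-type) = 23.750 − 16.000 = 7.750
ΔCt(knockout) = 25.550 − 16.790 = 8.760
ΔΔCt = 8.760 − 7.750 = 1.010
Fold change = 2^(−1.010) = 0.4965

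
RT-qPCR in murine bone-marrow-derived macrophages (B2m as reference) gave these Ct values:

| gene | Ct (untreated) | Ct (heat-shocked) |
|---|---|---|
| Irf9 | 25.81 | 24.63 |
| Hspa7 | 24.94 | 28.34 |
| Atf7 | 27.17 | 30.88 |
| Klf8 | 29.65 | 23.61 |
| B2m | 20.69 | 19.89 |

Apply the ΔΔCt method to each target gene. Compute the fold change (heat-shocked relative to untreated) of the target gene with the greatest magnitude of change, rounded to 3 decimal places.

37.792

Irf9: ΔΔCt = (24.63−19.89) − (25.81−20.69) = 4.74 − 5.12 = -0.38; fold change = 2^0.38 = 1.301
Hspa7: ΔΔCt = (28.34−19.89) − (24.94−20.69) = 8.45 − 4.25 = 4.20; fold change = 2^-4.20 = 0.054
Atf7: ΔΔCt = (30.88−19.89) − (27.17−20.69) = 10.99 − 6.48 = 4.51; fold change = 2^-4.51 = 0.044
Klf8: ΔΔCt = (23.61−19.89) − (29.65−20.69) = 3.72 − 8.96 = -5.24; fold change = 2^5.24 = 37.792
Klf8 has the largest |ΔΔCt| = 5.24.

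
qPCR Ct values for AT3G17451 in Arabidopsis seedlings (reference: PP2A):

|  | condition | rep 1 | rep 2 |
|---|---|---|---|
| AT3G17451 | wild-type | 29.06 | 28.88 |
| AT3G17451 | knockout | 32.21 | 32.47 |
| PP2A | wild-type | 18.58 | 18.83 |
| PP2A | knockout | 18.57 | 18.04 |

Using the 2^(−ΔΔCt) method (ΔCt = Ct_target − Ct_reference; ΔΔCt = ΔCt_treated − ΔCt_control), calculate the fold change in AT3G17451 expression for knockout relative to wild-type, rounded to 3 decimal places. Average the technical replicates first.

Mean Ct: AT3G17451 wild-type 28.970; AT3G17451 knockout 32.340; PP2A wild-type 18.705; PP2A knockout 18.305
ΔCt(wild-type) = 28.970 − 18.705 = 10.265
ΔCt(knockout) = 32.340 − 18.305 = 14.035
ΔΔCt = 14.035 − 10.265 = 3.770
Fold change = 2^(−3.770) = 0.0733

0.073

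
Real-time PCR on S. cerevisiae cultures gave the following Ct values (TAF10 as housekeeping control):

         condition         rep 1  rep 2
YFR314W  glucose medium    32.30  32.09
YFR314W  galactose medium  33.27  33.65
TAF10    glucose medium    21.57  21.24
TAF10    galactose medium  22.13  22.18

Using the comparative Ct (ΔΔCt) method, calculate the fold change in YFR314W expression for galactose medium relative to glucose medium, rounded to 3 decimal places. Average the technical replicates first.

0.700

Mean Ct: YFR314W glucose medium 32.195; YFR314W galactose medium 33.460; TAF10 glucose medium 21.405; TAF10 galactose medium 22.155
ΔCt(glucose medium) = 32.195 − 21.405 = 10.790
ΔCt(galactose medium) = 33.460 − 22.155 = 11.305
ΔΔCt = 11.305 − 10.790 = 0.515
Fold change = 2^(−0.515) = 0.6998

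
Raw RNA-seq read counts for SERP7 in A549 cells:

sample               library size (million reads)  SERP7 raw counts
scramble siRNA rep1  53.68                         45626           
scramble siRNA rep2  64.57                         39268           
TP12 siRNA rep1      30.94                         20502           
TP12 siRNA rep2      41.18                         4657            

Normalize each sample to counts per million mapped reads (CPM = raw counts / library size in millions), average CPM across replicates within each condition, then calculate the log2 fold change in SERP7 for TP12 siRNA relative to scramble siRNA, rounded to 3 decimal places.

CPM(scramble siRNA rep1) = 45626 / 53.68 = 849.9627
CPM(scramble siRNA rep2) = 39268 / 64.57 = 608.1462
CPM(TP12 siRNA rep1) = 20502 / 30.94 = 662.6374
CPM(TP12 siRNA rep2) = 4657 / 41.18 = 113.0889
mean CPM(scramble siRNA) = 729.0545; mean CPM(TP12 siRNA) = 387.8631
Fold change = 387.8631 / 729.0545 = 0.53201
log2(0.53201) = -0.9105

-0.910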